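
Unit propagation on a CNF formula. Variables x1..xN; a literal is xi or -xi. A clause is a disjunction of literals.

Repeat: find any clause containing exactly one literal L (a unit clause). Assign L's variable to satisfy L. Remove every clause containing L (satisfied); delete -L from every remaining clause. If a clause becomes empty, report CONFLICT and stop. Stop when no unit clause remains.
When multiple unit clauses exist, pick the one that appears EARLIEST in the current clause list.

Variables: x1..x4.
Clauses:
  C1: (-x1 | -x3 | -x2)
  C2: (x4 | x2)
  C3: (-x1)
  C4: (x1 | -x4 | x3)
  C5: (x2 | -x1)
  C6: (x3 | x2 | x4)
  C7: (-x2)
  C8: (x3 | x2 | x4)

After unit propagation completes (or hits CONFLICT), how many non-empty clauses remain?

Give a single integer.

unit clause [-1] forces x1=F; simplify:
  drop 1 from [1, -4, 3] -> [-4, 3]
  satisfied 3 clause(s); 5 remain; assigned so far: [1]
unit clause [-2] forces x2=F; simplify:
  drop 2 from [4, 2] -> [4]
  drop 2 from [3, 2, 4] -> [3, 4]
  drop 2 from [3, 2, 4] -> [3, 4]
  satisfied 1 clause(s); 4 remain; assigned so far: [1, 2]
unit clause [4] forces x4=T; simplify:
  drop -4 from [-4, 3] -> [3]
  satisfied 3 clause(s); 1 remain; assigned so far: [1, 2, 4]
unit clause [3] forces x3=T; simplify:
  satisfied 1 clause(s); 0 remain; assigned so far: [1, 2, 3, 4]

Answer: 0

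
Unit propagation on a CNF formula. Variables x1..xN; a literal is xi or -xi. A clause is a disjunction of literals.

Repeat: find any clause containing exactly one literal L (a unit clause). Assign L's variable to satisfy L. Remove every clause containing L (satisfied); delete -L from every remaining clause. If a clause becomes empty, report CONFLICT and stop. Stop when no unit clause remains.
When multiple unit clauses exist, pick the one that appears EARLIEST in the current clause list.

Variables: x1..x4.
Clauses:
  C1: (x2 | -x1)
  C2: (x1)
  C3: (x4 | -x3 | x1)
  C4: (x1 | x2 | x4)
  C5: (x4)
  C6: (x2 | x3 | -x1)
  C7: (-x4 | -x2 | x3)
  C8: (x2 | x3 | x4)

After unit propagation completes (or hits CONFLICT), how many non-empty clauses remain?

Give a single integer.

Answer: 0

Derivation:
unit clause [1] forces x1=T; simplify:
  drop -1 from [2, -1] -> [2]
  drop -1 from [2, 3, -1] -> [2, 3]
  satisfied 3 clause(s); 5 remain; assigned so far: [1]
unit clause [2] forces x2=T; simplify:
  drop -2 from [-4, -2, 3] -> [-4, 3]
  satisfied 3 clause(s); 2 remain; assigned so far: [1, 2]
unit clause [4] forces x4=T; simplify:
  drop -4 from [-4, 3] -> [3]
  satisfied 1 clause(s); 1 remain; assigned so far: [1, 2, 4]
unit clause [3] forces x3=T; simplify:
  satisfied 1 clause(s); 0 remain; assigned so far: [1, 2, 3, 4]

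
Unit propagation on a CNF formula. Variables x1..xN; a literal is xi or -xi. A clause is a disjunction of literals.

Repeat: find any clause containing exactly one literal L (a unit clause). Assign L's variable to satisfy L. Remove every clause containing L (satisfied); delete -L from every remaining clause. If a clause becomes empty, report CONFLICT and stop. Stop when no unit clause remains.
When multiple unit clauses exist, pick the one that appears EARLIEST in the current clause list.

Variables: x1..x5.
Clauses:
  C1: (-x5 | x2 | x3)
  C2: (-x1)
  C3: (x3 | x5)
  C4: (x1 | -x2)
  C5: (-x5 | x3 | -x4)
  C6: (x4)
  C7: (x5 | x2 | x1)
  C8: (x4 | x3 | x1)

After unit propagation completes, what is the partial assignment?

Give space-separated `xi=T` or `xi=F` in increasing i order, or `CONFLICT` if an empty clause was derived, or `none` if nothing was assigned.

Answer: x1=F x2=F x3=T x4=T x5=T

Derivation:
unit clause [-1] forces x1=F; simplify:
  drop 1 from [1, -2] -> [-2]
  drop 1 from [5, 2, 1] -> [5, 2]
  drop 1 from [4, 3, 1] -> [4, 3]
  satisfied 1 clause(s); 7 remain; assigned so far: [1]
unit clause [-2] forces x2=F; simplify:
  drop 2 from [-5, 2, 3] -> [-5, 3]
  drop 2 from [5, 2] -> [5]
  satisfied 1 clause(s); 6 remain; assigned so far: [1, 2]
unit clause [4] forces x4=T; simplify:
  drop -4 from [-5, 3, -4] -> [-5, 3]
  satisfied 2 clause(s); 4 remain; assigned so far: [1, 2, 4]
unit clause [5] forces x5=T; simplify:
  drop -5 from [-5, 3] -> [3]
  drop -5 from [-5, 3] -> [3]
  satisfied 2 clause(s); 2 remain; assigned so far: [1, 2, 4, 5]
unit clause [3] forces x3=T; simplify:
  satisfied 2 clause(s); 0 remain; assigned so far: [1, 2, 3, 4, 5]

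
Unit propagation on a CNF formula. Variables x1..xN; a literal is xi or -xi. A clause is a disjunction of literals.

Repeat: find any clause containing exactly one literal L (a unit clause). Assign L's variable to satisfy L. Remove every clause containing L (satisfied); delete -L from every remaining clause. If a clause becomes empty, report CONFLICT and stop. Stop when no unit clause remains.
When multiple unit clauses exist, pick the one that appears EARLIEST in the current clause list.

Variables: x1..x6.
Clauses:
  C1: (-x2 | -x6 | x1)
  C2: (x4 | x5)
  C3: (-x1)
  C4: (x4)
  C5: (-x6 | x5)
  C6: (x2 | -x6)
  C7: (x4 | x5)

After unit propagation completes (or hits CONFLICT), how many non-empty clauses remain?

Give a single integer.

Answer: 3

Derivation:
unit clause [-1] forces x1=F; simplify:
  drop 1 from [-2, -6, 1] -> [-2, -6]
  satisfied 1 clause(s); 6 remain; assigned so far: [1]
unit clause [4] forces x4=T; simplify:
  satisfied 3 clause(s); 3 remain; assigned so far: [1, 4]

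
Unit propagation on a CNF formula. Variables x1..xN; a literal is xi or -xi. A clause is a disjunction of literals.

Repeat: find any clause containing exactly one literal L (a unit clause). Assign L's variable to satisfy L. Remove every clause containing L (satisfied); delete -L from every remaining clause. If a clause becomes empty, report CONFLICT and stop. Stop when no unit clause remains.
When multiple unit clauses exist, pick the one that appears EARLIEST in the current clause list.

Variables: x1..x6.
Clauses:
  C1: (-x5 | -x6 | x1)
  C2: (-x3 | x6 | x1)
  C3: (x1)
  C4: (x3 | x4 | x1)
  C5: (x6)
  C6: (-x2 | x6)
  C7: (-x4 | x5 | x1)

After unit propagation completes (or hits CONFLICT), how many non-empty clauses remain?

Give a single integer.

unit clause [1] forces x1=T; simplify:
  satisfied 5 clause(s); 2 remain; assigned so far: [1]
unit clause [6] forces x6=T; simplify:
  satisfied 2 clause(s); 0 remain; assigned so far: [1, 6]

Answer: 0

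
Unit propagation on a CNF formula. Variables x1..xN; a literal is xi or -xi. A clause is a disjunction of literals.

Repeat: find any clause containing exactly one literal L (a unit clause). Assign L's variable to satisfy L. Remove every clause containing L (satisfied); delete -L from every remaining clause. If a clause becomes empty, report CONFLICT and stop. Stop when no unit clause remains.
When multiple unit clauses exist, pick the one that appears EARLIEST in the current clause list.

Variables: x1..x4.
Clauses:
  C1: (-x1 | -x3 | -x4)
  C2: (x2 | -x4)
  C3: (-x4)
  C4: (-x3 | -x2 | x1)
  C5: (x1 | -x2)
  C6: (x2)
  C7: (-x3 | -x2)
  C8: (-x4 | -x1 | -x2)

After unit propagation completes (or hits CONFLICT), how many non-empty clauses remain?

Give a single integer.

unit clause [-4] forces x4=F; simplify:
  satisfied 4 clause(s); 4 remain; assigned so far: [4]
unit clause [2] forces x2=T; simplify:
  drop -2 from [-3, -2, 1] -> [-3, 1]
  drop -2 from [1, -2] -> [1]
  drop -2 from [-3, -2] -> [-3]
  satisfied 1 clause(s); 3 remain; assigned so far: [2, 4]
unit clause [1] forces x1=T; simplify:
  satisfied 2 clause(s); 1 remain; assigned so far: [1, 2, 4]
unit clause [-3] forces x3=F; simplify:
  satisfied 1 clause(s); 0 remain; assigned so far: [1, 2, 3, 4]

Answer: 0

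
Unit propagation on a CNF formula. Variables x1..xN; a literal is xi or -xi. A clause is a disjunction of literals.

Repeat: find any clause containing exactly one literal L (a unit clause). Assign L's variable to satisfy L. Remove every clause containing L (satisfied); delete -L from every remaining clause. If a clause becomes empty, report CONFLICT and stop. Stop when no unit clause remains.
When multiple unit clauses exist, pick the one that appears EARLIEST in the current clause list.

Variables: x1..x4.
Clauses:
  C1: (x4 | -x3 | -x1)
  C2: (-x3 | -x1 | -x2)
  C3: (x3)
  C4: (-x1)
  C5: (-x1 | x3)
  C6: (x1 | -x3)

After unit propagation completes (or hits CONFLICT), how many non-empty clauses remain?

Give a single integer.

unit clause [3] forces x3=T; simplify:
  drop -3 from [4, -3, -1] -> [4, -1]
  drop -3 from [-3, -1, -2] -> [-1, -2]
  drop -3 from [1, -3] -> [1]
  satisfied 2 clause(s); 4 remain; assigned so far: [3]
unit clause [-1] forces x1=F; simplify:
  drop 1 from [1] -> [] (empty!)
  satisfied 3 clause(s); 1 remain; assigned so far: [1, 3]
CONFLICT (empty clause)

Answer: 0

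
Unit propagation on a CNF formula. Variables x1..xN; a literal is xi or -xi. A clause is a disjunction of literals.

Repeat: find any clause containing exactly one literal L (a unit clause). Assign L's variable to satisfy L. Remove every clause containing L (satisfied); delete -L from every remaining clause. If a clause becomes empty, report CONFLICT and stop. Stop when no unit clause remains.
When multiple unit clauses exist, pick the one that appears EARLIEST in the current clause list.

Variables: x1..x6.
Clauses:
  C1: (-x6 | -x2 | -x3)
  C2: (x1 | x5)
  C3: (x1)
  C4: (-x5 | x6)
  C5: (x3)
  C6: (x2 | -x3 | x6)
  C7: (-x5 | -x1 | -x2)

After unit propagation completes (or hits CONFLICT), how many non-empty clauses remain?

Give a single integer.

Answer: 4

Derivation:
unit clause [1] forces x1=T; simplify:
  drop -1 from [-5, -1, -2] -> [-5, -2]
  satisfied 2 clause(s); 5 remain; assigned so far: [1]
unit clause [3] forces x3=T; simplify:
  drop -3 from [-6, -2, -3] -> [-6, -2]
  drop -3 from [2, -3, 6] -> [2, 6]
  satisfied 1 clause(s); 4 remain; assigned so far: [1, 3]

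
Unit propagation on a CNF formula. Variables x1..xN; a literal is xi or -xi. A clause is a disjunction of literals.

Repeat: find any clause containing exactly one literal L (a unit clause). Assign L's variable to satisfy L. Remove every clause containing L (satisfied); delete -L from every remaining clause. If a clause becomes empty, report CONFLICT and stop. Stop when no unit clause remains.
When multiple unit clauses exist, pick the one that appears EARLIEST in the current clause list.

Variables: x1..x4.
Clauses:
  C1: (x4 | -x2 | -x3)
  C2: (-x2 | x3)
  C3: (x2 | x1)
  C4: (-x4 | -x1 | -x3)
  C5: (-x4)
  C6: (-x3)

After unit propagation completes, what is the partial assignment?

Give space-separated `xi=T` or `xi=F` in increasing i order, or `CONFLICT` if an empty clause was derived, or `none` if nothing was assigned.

Answer: x1=T x2=F x3=F x4=F

Derivation:
unit clause [-4] forces x4=F; simplify:
  drop 4 from [4, -2, -3] -> [-2, -3]
  satisfied 2 clause(s); 4 remain; assigned so far: [4]
unit clause [-3] forces x3=F; simplify:
  drop 3 from [-2, 3] -> [-2]
  satisfied 2 clause(s); 2 remain; assigned so far: [3, 4]
unit clause [-2] forces x2=F; simplify:
  drop 2 from [2, 1] -> [1]
  satisfied 1 clause(s); 1 remain; assigned so far: [2, 3, 4]
unit clause [1] forces x1=T; simplify:
  satisfied 1 clause(s); 0 remain; assigned so far: [1, 2, 3, 4]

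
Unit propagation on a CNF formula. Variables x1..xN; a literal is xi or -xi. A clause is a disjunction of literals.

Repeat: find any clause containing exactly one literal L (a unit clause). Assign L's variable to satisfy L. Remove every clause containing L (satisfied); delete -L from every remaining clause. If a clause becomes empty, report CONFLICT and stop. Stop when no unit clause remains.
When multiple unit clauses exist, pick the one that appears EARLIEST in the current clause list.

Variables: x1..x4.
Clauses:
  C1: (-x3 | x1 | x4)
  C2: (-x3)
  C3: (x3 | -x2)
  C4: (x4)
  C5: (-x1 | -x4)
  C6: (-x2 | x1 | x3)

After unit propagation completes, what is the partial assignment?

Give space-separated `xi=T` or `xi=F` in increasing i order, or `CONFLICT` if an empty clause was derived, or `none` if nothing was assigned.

Answer: x1=F x2=F x3=F x4=T

Derivation:
unit clause [-3] forces x3=F; simplify:
  drop 3 from [3, -2] -> [-2]
  drop 3 from [-2, 1, 3] -> [-2, 1]
  satisfied 2 clause(s); 4 remain; assigned so far: [3]
unit clause [-2] forces x2=F; simplify:
  satisfied 2 clause(s); 2 remain; assigned so far: [2, 3]
unit clause [4] forces x4=T; simplify:
  drop -4 from [-1, -4] -> [-1]
  satisfied 1 clause(s); 1 remain; assigned so far: [2, 3, 4]
unit clause [-1] forces x1=F; simplify:
  satisfied 1 clause(s); 0 remain; assigned so far: [1, 2, 3, 4]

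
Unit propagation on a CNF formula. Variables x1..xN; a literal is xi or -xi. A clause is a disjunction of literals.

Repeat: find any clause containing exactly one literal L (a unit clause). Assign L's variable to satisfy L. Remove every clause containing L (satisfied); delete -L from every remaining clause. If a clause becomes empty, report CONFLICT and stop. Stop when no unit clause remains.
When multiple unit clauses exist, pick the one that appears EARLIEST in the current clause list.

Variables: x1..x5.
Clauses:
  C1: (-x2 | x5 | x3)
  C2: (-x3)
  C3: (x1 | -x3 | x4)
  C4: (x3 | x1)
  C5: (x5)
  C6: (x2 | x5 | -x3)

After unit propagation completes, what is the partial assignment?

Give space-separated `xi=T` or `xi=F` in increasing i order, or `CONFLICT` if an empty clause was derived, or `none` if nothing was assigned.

unit clause [-3] forces x3=F; simplify:
  drop 3 from [-2, 5, 3] -> [-2, 5]
  drop 3 from [3, 1] -> [1]
  satisfied 3 clause(s); 3 remain; assigned so far: [3]
unit clause [1] forces x1=T; simplify:
  satisfied 1 clause(s); 2 remain; assigned so far: [1, 3]
unit clause [5] forces x5=T; simplify:
  satisfied 2 clause(s); 0 remain; assigned so far: [1, 3, 5]

Answer: x1=T x3=F x5=T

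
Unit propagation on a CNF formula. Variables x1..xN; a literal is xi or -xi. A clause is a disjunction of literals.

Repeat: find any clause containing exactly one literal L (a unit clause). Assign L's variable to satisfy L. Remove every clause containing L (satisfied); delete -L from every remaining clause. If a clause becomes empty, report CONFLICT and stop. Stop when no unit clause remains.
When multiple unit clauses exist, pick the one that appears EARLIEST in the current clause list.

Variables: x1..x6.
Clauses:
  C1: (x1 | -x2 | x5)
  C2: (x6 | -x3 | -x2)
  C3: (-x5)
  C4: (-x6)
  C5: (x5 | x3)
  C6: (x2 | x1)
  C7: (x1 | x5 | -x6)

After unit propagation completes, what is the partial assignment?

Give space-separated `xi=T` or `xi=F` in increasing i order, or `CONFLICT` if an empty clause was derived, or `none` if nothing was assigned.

unit clause [-5] forces x5=F; simplify:
  drop 5 from [1, -2, 5] -> [1, -2]
  drop 5 from [5, 3] -> [3]
  drop 5 from [1, 5, -6] -> [1, -6]
  satisfied 1 clause(s); 6 remain; assigned so far: [5]
unit clause [-6] forces x6=F; simplify:
  drop 6 from [6, -3, -2] -> [-3, -2]
  satisfied 2 clause(s); 4 remain; assigned so far: [5, 6]
unit clause [3] forces x3=T; simplify:
  drop -3 from [-3, -2] -> [-2]
  satisfied 1 clause(s); 3 remain; assigned so far: [3, 5, 6]
unit clause [-2] forces x2=F; simplify:
  drop 2 from [2, 1] -> [1]
  satisfied 2 clause(s); 1 remain; assigned so far: [2, 3, 5, 6]
unit clause [1] forces x1=T; simplify:
  satisfied 1 clause(s); 0 remain; assigned so far: [1, 2, 3, 5, 6]

Answer: x1=T x2=F x3=T x5=F x6=F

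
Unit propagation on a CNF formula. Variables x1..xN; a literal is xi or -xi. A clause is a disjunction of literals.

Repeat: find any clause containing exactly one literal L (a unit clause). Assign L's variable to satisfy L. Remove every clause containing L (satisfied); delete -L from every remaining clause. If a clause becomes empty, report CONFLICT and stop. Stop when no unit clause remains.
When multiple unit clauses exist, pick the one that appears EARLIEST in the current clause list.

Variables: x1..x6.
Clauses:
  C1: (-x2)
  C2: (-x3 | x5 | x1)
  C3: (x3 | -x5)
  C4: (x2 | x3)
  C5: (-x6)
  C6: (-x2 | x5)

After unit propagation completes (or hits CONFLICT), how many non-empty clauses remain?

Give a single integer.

Answer: 1

Derivation:
unit clause [-2] forces x2=F; simplify:
  drop 2 from [2, 3] -> [3]
  satisfied 2 clause(s); 4 remain; assigned so far: [2]
unit clause [3] forces x3=T; simplify:
  drop -3 from [-3, 5, 1] -> [5, 1]
  satisfied 2 clause(s); 2 remain; assigned so far: [2, 3]
unit clause [-6] forces x6=F; simplify:
  satisfied 1 clause(s); 1 remain; assigned so far: [2, 3, 6]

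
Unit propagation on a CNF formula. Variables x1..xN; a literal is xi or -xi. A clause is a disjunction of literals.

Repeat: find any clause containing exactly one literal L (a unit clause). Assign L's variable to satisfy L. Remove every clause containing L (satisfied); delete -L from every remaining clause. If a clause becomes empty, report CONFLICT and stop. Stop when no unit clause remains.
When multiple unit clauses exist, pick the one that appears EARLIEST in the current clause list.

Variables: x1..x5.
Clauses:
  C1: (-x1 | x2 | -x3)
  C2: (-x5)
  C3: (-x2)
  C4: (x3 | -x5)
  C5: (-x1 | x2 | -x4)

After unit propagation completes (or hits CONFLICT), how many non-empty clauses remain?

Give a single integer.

unit clause [-5] forces x5=F; simplify:
  satisfied 2 clause(s); 3 remain; assigned so far: [5]
unit clause [-2] forces x2=F; simplify:
  drop 2 from [-1, 2, -3] -> [-1, -3]
  drop 2 from [-1, 2, -4] -> [-1, -4]
  satisfied 1 clause(s); 2 remain; assigned so far: [2, 5]

Answer: 2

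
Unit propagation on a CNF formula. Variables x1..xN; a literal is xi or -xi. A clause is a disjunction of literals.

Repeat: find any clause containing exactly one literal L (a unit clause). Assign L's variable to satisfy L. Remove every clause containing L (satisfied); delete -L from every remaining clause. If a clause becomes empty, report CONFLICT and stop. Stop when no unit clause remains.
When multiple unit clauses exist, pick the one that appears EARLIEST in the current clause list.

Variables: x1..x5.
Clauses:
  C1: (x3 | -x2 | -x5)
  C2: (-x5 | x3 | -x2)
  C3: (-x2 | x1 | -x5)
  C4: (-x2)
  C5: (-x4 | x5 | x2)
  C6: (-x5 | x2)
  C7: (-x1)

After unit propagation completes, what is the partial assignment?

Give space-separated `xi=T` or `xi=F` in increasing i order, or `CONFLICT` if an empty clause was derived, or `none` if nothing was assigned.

unit clause [-2] forces x2=F; simplify:
  drop 2 from [-4, 5, 2] -> [-4, 5]
  drop 2 from [-5, 2] -> [-5]
  satisfied 4 clause(s); 3 remain; assigned so far: [2]
unit clause [-5] forces x5=F; simplify:
  drop 5 from [-4, 5] -> [-4]
  satisfied 1 clause(s); 2 remain; assigned so far: [2, 5]
unit clause [-4] forces x4=F; simplify:
  satisfied 1 clause(s); 1 remain; assigned so far: [2, 4, 5]
unit clause [-1] forces x1=F; simplify:
  satisfied 1 clause(s); 0 remain; assigned so far: [1, 2, 4, 5]

Answer: x1=F x2=F x4=F x5=F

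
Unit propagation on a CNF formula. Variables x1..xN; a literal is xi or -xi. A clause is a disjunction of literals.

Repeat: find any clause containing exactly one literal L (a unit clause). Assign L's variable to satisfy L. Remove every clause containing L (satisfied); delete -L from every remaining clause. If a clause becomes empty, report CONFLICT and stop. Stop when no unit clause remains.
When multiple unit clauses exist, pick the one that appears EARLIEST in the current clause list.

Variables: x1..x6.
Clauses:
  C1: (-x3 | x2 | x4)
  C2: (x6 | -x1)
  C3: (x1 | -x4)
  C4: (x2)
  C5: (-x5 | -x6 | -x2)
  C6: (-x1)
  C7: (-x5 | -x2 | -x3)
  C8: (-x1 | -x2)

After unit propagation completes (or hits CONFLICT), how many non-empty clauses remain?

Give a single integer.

unit clause [2] forces x2=T; simplify:
  drop -2 from [-5, -6, -2] -> [-5, -6]
  drop -2 from [-5, -2, -3] -> [-5, -3]
  drop -2 from [-1, -2] -> [-1]
  satisfied 2 clause(s); 6 remain; assigned so far: [2]
unit clause [-1] forces x1=F; simplify:
  drop 1 from [1, -4] -> [-4]
  satisfied 3 clause(s); 3 remain; assigned so far: [1, 2]
unit clause [-4] forces x4=F; simplify:
  satisfied 1 clause(s); 2 remain; assigned so far: [1, 2, 4]

Answer: 2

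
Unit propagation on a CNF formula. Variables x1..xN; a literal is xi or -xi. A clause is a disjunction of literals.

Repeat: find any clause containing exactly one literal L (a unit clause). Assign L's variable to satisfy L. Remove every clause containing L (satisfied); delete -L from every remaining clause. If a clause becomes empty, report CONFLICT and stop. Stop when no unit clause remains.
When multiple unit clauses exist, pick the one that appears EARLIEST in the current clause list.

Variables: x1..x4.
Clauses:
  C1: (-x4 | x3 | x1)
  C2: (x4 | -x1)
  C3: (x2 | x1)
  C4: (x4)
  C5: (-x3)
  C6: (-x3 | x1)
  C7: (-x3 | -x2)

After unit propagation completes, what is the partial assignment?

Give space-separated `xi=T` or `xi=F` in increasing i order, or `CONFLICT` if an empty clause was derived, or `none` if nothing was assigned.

Answer: x1=T x3=F x4=T

Derivation:
unit clause [4] forces x4=T; simplify:
  drop -4 from [-4, 3, 1] -> [3, 1]
  satisfied 2 clause(s); 5 remain; assigned so far: [4]
unit clause [-3] forces x3=F; simplify:
  drop 3 from [3, 1] -> [1]
  satisfied 3 clause(s); 2 remain; assigned so far: [3, 4]
unit clause [1] forces x1=T; simplify:
  satisfied 2 clause(s); 0 remain; assigned so far: [1, 3, 4]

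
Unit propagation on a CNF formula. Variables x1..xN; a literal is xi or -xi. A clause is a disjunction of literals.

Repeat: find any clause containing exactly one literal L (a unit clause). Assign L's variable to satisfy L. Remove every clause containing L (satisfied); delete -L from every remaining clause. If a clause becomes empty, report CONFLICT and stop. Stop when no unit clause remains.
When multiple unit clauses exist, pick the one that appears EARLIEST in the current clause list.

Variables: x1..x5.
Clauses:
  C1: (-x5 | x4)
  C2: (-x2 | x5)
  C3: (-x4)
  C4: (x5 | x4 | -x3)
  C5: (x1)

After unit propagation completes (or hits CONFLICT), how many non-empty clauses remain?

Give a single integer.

unit clause [-4] forces x4=F; simplify:
  drop 4 from [-5, 4] -> [-5]
  drop 4 from [5, 4, -3] -> [5, -3]
  satisfied 1 clause(s); 4 remain; assigned so far: [4]
unit clause [-5] forces x5=F; simplify:
  drop 5 from [-2, 5] -> [-2]
  drop 5 from [5, -3] -> [-3]
  satisfied 1 clause(s); 3 remain; assigned so far: [4, 5]
unit clause [-2] forces x2=F; simplify:
  satisfied 1 clause(s); 2 remain; assigned so far: [2, 4, 5]
unit clause [-3] forces x3=F; simplify:
  satisfied 1 clause(s); 1 remain; assigned so far: [2, 3, 4, 5]
unit clause [1] forces x1=T; simplify:
  satisfied 1 clause(s); 0 remain; assigned so far: [1, 2, 3, 4, 5]

Answer: 0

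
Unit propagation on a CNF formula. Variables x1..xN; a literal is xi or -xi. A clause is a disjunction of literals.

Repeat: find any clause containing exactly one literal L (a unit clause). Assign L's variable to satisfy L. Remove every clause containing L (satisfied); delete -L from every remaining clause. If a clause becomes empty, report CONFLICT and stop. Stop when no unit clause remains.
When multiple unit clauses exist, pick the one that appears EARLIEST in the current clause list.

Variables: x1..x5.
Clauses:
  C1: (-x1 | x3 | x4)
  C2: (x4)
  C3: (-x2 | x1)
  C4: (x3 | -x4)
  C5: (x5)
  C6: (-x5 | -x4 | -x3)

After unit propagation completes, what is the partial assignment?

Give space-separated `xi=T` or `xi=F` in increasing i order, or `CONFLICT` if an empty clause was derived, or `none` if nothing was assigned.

unit clause [4] forces x4=T; simplify:
  drop -4 from [3, -4] -> [3]
  drop -4 from [-5, -4, -3] -> [-5, -3]
  satisfied 2 clause(s); 4 remain; assigned so far: [4]
unit clause [3] forces x3=T; simplify:
  drop -3 from [-5, -3] -> [-5]
  satisfied 1 clause(s); 3 remain; assigned so far: [3, 4]
unit clause [5] forces x5=T; simplify:
  drop -5 from [-5] -> [] (empty!)
  satisfied 1 clause(s); 2 remain; assigned so far: [3, 4, 5]
CONFLICT (empty clause)

Answer: CONFLICT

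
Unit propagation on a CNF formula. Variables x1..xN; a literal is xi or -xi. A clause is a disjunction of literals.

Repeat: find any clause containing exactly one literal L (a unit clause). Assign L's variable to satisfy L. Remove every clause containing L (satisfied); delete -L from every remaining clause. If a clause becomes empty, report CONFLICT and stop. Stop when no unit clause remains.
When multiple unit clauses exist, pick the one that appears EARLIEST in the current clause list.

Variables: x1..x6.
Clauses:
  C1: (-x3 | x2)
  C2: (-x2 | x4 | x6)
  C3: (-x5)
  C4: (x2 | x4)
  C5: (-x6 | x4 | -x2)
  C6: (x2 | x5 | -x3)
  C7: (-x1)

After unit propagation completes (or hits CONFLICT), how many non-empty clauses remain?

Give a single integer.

unit clause [-5] forces x5=F; simplify:
  drop 5 from [2, 5, -3] -> [2, -3]
  satisfied 1 clause(s); 6 remain; assigned so far: [5]
unit clause [-1] forces x1=F; simplify:
  satisfied 1 clause(s); 5 remain; assigned so far: [1, 5]

Answer: 5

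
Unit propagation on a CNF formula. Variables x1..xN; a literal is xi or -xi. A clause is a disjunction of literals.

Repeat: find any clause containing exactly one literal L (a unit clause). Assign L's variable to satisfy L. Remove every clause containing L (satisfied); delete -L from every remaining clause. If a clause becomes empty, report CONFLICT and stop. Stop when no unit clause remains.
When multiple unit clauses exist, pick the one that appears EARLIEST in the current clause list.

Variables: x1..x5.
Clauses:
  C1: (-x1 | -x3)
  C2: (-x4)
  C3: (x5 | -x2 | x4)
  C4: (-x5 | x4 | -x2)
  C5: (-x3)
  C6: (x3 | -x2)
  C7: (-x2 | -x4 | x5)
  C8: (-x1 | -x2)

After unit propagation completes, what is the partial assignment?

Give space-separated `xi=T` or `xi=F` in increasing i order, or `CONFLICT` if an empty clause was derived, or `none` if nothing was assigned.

Answer: x2=F x3=F x4=F

Derivation:
unit clause [-4] forces x4=F; simplify:
  drop 4 from [5, -2, 4] -> [5, -2]
  drop 4 from [-5, 4, -2] -> [-5, -2]
  satisfied 2 clause(s); 6 remain; assigned so far: [4]
unit clause [-3] forces x3=F; simplify:
  drop 3 from [3, -2] -> [-2]
  satisfied 2 clause(s); 4 remain; assigned so far: [3, 4]
unit clause [-2] forces x2=F; simplify:
  satisfied 4 clause(s); 0 remain; assigned so far: [2, 3, 4]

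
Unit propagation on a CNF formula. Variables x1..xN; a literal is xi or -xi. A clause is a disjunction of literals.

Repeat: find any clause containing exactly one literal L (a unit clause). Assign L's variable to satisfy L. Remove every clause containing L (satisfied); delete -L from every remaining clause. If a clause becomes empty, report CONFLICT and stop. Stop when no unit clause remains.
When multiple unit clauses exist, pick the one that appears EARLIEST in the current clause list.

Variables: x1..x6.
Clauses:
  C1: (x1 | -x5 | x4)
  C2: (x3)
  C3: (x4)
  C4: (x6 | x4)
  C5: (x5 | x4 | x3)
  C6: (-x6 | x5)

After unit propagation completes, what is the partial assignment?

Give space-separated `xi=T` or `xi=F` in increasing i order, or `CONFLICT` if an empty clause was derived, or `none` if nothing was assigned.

unit clause [3] forces x3=T; simplify:
  satisfied 2 clause(s); 4 remain; assigned so far: [3]
unit clause [4] forces x4=T; simplify:
  satisfied 3 clause(s); 1 remain; assigned so far: [3, 4]

Answer: x3=T x4=T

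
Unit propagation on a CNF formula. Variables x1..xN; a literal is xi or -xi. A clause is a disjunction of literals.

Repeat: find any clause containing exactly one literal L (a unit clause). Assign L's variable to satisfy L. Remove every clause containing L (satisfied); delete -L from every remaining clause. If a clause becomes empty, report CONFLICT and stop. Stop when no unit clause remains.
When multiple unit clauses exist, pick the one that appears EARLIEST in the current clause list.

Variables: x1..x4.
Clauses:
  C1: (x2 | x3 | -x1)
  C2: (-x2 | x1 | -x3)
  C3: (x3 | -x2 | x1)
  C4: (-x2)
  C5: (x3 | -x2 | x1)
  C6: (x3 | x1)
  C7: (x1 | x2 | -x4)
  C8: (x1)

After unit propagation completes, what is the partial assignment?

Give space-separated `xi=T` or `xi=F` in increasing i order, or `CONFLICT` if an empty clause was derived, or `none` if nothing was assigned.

Answer: x1=T x2=F x3=T

Derivation:
unit clause [-2] forces x2=F; simplify:
  drop 2 from [2, 3, -1] -> [3, -1]
  drop 2 from [1, 2, -4] -> [1, -4]
  satisfied 4 clause(s); 4 remain; assigned so far: [2]
unit clause [1] forces x1=T; simplify:
  drop -1 from [3, -1] -> [3]
  satisfied 3 clause(s); 1 remain; assigned so far: [1, 2]
unit clause [3] forces x3=T; simplify:
  satisfied 1 clause(s); 0 remain; assigned so far: [1, 2, 3]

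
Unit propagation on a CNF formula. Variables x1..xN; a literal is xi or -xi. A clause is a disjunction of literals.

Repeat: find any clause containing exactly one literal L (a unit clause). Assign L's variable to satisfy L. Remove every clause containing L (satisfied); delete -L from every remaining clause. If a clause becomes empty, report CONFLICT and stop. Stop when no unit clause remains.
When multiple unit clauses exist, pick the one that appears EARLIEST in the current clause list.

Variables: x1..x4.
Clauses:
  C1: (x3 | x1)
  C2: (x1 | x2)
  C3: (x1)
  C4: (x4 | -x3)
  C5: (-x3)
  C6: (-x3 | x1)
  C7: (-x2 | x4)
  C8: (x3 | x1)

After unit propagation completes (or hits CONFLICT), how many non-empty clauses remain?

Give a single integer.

Answer: 1

Derivation:
unit clause [1] forces x1=T; simplify:
  satisfied 5 clause(s); 3 remain; assigned so far: [1]
unit clause [-3] forces x3=F; simplify:
  satisfied 2 clause(s); 1 remain; assigned so far: [1, 3]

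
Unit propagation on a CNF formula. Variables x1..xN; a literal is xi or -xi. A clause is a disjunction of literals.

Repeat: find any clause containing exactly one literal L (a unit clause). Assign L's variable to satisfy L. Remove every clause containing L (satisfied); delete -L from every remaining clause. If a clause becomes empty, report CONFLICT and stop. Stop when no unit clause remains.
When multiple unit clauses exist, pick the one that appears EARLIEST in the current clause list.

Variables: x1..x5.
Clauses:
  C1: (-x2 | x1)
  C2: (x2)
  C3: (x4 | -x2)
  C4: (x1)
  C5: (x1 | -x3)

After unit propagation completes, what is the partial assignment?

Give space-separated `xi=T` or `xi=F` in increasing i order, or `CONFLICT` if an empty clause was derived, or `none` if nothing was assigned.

unit clause [2] forces x2=T; simplify:
  drop -2 from [-2, 1] -> [1]
  drop -2 from [4, -2] -> [4]
  satisfied 1 clause(s); 4 remain; assigned so far: [2]
unit clause [1] forces x1=T; simplify:
  satisfied 3 clause(s); 1 remain; assigned so far: [1, 2]
unit clause [4] forces x4=T; simplify:
  satisfied 1 clause(s); 0 remain; assigned so far: [1, 2, 4]

Answer: x1=T x2=T x4=T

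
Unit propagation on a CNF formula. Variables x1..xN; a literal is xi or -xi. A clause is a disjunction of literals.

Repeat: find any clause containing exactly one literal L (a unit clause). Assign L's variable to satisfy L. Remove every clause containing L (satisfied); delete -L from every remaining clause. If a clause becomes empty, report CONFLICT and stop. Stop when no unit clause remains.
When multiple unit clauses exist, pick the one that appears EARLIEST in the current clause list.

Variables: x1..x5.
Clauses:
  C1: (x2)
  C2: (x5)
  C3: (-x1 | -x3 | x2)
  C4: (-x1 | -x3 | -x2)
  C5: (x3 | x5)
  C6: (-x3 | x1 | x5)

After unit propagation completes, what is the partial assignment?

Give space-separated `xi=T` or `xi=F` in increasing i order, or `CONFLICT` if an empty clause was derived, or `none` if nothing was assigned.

Answer: x2=T x5=T

Derivation:
unit clause [2] forces x2=T; simplify:
  drop -2 from [-1, -3, -2] -> [-1, -3]
  satisfied 2 clause(s); 4 remain; assigned so far: [2]
unit clause [5] forces x5=T; simplify:
  satisfied 3 clause(s); 1 remain; assigned so far: [2, 5]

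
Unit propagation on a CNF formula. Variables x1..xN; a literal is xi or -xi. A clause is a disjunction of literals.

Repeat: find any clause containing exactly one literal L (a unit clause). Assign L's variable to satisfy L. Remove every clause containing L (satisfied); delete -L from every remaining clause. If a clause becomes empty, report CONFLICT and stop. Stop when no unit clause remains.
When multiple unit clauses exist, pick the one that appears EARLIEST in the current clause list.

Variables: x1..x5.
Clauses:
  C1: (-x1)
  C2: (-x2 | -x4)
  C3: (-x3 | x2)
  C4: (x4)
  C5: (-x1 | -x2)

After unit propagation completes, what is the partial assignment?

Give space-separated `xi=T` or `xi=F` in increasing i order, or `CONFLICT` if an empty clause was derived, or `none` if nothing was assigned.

Answer: x1=F x2=F x3=F x4=T

Derivation:
unit clause [-1] forces x1=F; simplify:
  satisfied 2 clause(s); 3 remain; assigned so far: [1]
unit clause [4] forces x4=T; simplify:
  drop -4 from [-2, -4] -> [-2]
  satisfied 1 clause(s); 2 remain; assigned so far: [1, 4]
unit clause [-2] forces x2=F; simplify:
  drop 2 from [-3, 2] -> [-3]
  satisfied 1 clause(s); 1 remain; assigned so far: [1, 2, 4]
unit clause [-3] forces x3=F; simplify:
  satisfied 1 clause(s); 0 remain; assigned so far: [1, 2, 3, 4]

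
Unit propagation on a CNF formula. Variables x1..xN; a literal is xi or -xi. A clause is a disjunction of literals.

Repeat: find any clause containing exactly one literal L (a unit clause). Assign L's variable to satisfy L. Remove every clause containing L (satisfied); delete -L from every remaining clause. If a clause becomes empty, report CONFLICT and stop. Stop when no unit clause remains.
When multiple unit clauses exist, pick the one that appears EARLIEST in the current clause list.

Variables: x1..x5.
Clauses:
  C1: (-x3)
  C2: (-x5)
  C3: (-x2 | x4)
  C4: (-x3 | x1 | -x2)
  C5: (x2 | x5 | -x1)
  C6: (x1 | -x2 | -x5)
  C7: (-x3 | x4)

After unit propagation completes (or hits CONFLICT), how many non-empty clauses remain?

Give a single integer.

unit clause [-3] forces x3=F; simplify:
  satisfied 3 clause(s); 4 remain; assigned so far: [3]
unit clause [-5] forces x5=F; simplify:
  drop 5 from [2, 5, -1] -> [2, -1]
  satisfied 2 clause(s); 2 remain; assigned so far: [3, 5]

Answer: 2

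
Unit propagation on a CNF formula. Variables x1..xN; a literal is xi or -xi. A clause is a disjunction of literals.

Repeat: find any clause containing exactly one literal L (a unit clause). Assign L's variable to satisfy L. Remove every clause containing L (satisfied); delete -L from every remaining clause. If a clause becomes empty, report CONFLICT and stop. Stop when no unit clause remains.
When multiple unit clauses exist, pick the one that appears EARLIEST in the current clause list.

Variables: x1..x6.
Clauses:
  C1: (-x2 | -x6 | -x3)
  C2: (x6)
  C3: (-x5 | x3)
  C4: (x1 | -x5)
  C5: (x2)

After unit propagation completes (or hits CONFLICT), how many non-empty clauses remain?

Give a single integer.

unit clause [6] forces x6=T; simplify:
  drop -6 from [-2, -6, -3] -> [-2, -3]
  satisfied 1 clause(s); 4 remain; assigned so far: [6]
unit clause [2] forces x2=T; simplify:
  drop -2 from [-2, -3] -> [-3]
  satisfied 1 clause(s); 3 remain; assigned so far: [2, 6]
unit clause [-3] forces x3=F; simplify:
  drop 3 from [-5, 3] -> [-5]
  satisfied 1 clause(s); 2 remain; assigned so far: [2, 3, 6]
unit clause [-5] forces x5=F; simplify:
  satisfied 2 clause(s); 0 remain; assigned so far: [2, 3, 5, 6]

Answer: 0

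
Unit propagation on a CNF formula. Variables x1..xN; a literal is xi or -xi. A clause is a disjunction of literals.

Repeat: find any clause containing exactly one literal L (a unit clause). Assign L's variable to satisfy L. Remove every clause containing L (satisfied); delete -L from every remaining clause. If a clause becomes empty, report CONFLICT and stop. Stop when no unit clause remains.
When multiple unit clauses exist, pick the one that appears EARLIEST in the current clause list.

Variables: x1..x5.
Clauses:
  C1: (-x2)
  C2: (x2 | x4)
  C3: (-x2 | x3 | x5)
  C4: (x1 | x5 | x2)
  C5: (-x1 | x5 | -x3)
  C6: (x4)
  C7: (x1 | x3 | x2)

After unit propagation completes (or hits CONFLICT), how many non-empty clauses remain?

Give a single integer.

unit clause [-2] forces x2=F; simplify:
  drop 2 from [2, 4] -> [4]
  drop 2 from [1, 5, 2] -> [1, 5]
  drop 2 from [1, 3, 2] -> [1, 3]
  satisfied 2 clause(s); 5 remain; assigned so far: [2]
unit clause [4] forces x4=T; simplify:
  satisfied 2 clause(s); 3 remain; assigned so far: [2, 4]

Answer: 3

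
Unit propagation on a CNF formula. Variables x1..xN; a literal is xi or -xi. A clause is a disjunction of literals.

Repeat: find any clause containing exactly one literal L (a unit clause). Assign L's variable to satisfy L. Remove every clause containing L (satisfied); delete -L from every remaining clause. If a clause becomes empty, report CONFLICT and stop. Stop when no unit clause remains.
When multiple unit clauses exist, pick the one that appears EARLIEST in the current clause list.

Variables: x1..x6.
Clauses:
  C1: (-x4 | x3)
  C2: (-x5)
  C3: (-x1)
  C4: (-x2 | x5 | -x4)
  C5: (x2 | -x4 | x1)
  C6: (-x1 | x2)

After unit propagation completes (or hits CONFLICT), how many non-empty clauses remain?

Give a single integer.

Answer: 3

Derivation:
unit clause [-5] forces x5=F; simplify:
  drop 5 from [-2, 5, -4] -> [-2, -4]
  satisfied 1 clause(s); 5 remain; assigned so far: [5]
unit clause [-1] forces x1=F; simplify:
  drop 1 from [2, -4, 1] -> [2, -4]
  satisfied 2 clause(s); 3 remain; assigned so far: [1, 5]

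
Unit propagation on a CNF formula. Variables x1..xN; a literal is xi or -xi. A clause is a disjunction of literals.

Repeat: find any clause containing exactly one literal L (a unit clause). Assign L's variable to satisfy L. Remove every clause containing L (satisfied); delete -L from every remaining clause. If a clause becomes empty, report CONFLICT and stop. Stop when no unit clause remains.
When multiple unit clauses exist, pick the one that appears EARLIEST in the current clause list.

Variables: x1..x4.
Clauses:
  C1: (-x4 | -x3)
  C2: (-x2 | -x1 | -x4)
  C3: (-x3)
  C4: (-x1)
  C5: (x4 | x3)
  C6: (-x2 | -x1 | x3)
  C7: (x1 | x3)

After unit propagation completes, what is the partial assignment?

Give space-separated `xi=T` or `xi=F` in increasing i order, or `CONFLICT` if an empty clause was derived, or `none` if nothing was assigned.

unit clause [-3] forces x3=F; simplify:
  drop 3 from [4, 3] -> [4]
  drop 3 from [-2, -1, 3] -> [-2, -1]
  drop 3 from [1, 3] -> [1]
  satisfied 2 clause(s); 5 remain; assigned so far: [3]
unit clause [-1] forces x1=F; simplify:
  drop 1 from [1] -> [] (empty!)
  satisfied 3 clause(s); 2 remain; assigned so far: [1, 3]
CONFLICT (empty clause)

Answer: CONFLICT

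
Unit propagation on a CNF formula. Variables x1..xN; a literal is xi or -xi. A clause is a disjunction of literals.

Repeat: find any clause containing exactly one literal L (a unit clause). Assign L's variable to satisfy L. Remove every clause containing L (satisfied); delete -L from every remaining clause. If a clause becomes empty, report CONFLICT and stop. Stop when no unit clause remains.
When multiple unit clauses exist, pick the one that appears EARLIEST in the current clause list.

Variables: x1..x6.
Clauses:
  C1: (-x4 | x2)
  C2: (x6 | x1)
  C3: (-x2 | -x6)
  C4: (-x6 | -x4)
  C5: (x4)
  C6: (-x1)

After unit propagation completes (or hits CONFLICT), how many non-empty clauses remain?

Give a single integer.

unit clause [4] forces x4=T; simplify:
  drop -4 from [-4, 2] -> [2]
  drop -4 from [-6, -4] -> [-6]
  satisfied 1 clause(s); 5 remain; assigned so far: [4]
unit clause [2] forces x2=T; simplify:
  drop -2 from [-2, -6] -> [-6]
  satisfied 1 clause(s); 4 remain; assigned so far: [2, 4]
unit clause [-6] forces x6=F; simplify:
  drop 6 from [6, 1] -> [1]
  satisfied 2 clause(s); 2 remain; assigned so far: [2, 4, 6]
unit clause [1] forces x1=T; simplify:
  drop -1 from [-1] -> [] (empty!)
  satisfied 1 clause(s); 1 remain; assigned so far: [1, 2, 4, 6]
CONFLICT (empty clause)

Answer: 0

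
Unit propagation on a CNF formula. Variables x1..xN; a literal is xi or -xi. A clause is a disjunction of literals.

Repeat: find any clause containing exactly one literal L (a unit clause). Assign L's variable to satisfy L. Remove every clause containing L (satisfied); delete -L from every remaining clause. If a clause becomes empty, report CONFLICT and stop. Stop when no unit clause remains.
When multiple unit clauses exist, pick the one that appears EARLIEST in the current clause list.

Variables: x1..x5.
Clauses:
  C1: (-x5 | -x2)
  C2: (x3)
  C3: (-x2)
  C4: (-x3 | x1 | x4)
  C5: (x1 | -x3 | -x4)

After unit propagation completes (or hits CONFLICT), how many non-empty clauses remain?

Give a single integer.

Answer: 2

Derivation:
unit clause [3] forces x3=T; simplify:
  drop -3 from [-3, 1, 4] -> [1, 4]
  drop -3 from [1, -3, -4] -> [1, -4]
  satisfied 1 clause(s); 4 remain; assigned so far: [3]
unit clause [-2] forces x2=F; simplify:
  satisfied 2 clause(s); 2 remain; assigned so far: [2, 3]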